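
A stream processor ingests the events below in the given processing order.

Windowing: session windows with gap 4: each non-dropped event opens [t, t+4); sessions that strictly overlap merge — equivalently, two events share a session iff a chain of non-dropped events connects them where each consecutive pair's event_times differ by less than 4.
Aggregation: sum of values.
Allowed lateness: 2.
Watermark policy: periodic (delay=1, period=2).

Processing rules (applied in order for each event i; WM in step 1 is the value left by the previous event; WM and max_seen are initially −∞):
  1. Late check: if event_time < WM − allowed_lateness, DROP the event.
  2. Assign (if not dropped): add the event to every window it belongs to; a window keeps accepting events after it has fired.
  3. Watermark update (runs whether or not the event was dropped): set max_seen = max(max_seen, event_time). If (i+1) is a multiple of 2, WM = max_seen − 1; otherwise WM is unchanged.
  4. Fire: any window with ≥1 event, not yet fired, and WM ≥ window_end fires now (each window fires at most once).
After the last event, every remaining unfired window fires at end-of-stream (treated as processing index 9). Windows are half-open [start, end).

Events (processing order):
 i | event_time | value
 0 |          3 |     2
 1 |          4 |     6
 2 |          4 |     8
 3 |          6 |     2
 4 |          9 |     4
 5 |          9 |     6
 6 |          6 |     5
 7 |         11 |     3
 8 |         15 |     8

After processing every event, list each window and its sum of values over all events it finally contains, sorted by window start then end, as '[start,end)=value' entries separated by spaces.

[3,15)=36 [15,19)=8

i=0 t=3 v=2: → [3,7); WM=−∞
i=1 t=4 v=6: → [3,8); WM=3
i=2 t=4 v=8: → [3,8); WM=3
i=3 t=6 v=2: → [3,10); WM=5
i=4 t=9 v=4: → [3,13); WM=5
i=5 t=9 v=6: → [3,13); WM=8
i=6 t=6 v=5: → [3,13); WM=8
i=7 t=11 v=3: → [3,15); WM=10
i=8 t=15 v=8: → [15,19); WM=10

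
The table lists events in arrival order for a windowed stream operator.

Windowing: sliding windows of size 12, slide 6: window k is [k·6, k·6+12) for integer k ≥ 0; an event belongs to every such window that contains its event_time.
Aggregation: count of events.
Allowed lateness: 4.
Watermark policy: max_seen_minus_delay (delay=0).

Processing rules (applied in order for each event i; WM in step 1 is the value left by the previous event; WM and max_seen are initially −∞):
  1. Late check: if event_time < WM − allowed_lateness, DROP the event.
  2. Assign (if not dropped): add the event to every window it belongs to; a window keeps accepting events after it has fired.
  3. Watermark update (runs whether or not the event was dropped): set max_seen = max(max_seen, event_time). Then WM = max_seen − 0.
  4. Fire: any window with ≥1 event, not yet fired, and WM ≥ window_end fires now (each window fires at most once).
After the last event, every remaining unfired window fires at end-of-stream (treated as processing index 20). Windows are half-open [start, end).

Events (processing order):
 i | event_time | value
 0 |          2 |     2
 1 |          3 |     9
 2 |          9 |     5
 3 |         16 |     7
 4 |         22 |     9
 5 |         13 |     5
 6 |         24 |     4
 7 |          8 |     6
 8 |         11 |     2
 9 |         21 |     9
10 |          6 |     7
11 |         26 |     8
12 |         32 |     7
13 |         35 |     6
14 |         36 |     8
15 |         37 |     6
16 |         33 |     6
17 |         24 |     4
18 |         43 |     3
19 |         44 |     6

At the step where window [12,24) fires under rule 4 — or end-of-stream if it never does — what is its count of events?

2

i=0 t=2 v=2: → [0,12); WM=2
i=1 t=3 v=9: → [0,12); WM=3
i=2 t=9 v=5: → [6,18),[0,12); WM=9
i=3 t=16 v=7: → [12,24),[6,18); WM=16; [0,12) fires=3
i=4 t=22 v=9: → [18,30),[12,24); WM=22; [6,18) fires=2
i=5 t=13 v=5: DROP (t<22-4); WM=22
i=6 t=24 v=4: → [24,36),[18,30); WM=24; [12,24) fires=2
i=7 t=8 v=6: DROP (t<24-4); WM=24
i=8 t=11 v=2: DROP (t<24-4); WM=24
i=9 t=21 v=9: → [18,30),[12,24); WM=24
i=10 t=6 v=7: DROP (t<24-4); WM=24
i=11 t=26 v=8: → [24,36),[18,30); WM=26
i=12 t=32 v=7: → [30,42),[24,36); WM=32; [18,30) fires=4
i=13 t=35 v=6: → [30,42),[24,36); WM=35
i=14 t=36 v=8: → [36,48),[30,42); WM=36; [24,36) fires=4
i=15 t=37 v=6: → [36,48),[30,42); WM=37
i=16 t=33 v=6: → [30,42),[24,36); WM=37
i=17 t=24 v=4: DROP (t<37-4); WM=37
i=18 t=43 v=3: → [42,54),[36,48); WM=43; [30,42) fires=5
i=19 t=44 v=6: → [42,54),[36,48); WM=44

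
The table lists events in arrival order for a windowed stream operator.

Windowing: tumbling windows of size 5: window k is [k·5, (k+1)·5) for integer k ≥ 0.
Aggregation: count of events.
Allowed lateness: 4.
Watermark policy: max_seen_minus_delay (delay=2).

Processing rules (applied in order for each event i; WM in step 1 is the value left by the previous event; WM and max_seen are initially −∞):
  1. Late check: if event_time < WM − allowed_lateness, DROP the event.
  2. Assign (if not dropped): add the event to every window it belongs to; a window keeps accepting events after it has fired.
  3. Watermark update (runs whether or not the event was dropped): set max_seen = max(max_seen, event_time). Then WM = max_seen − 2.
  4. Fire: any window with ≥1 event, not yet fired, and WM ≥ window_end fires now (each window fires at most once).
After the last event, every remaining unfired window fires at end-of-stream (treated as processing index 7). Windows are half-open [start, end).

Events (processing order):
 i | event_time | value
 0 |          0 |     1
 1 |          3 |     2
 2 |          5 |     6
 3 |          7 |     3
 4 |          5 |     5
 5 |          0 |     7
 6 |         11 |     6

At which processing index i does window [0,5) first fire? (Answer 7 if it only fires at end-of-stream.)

3

i=0 t=0 v=1: → [0,5); WM=-2
i=1 t=3 v=2: → [0,5); WM=1
i=2 t=5 v=6: → [5,10); WM=3
i=3 t=7 v=3: → [5,10); WM=5; [0,5) fires=2
i=4 t=5 v=5: → [5,10); WM=5
i=5 t=0 v=7: DROP (t<5-4); WM=5
i=6 t=11 v=6: → [10,15); WM=9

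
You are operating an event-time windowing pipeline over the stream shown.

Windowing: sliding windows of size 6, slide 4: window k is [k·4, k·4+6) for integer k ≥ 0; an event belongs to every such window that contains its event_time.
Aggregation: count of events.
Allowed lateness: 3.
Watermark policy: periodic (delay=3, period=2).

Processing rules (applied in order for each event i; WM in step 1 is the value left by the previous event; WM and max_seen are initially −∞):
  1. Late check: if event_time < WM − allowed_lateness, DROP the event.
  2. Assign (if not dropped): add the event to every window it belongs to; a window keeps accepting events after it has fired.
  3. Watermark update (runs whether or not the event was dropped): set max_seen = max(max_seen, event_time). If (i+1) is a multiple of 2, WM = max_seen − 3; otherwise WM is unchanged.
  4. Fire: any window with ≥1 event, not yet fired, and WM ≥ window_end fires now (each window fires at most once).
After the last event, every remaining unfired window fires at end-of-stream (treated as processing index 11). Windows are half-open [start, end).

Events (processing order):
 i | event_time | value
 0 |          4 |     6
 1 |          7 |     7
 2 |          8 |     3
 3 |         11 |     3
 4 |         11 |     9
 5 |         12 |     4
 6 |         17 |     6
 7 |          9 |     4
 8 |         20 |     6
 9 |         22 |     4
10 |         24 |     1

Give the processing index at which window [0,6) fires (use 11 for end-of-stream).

i=0 t=4 v=6: → [4,10),[0,6); WM=−∞
i=1 t=7 v=7: → [4,10); WM=4
i=2 t=8 v=3: → [8,14),[4,10); WM=4
i=3 t=11 v=3: → [8,14); WM=8; [0,6) fires=1
i=4 t=11 v=9: → [8,14); WM=8
i=5 t=12 v=4: → [12,18),[8,14); WM=9
i=6 t=17 v=6: → [16,22),[12,18); WM=9
i=7 t=9 v=4: → [8,14),[4,10); WM=14; [4,10) fires=4 [8,14) fires=5
i=8 t=20 v=6: → [20,26),[16,22); WM=14
i=9 t=22 v=4: → [20,26); WM=19; [12,18) fires=2
i=10 t=24 v=1: → [24,30),[20,26); WM=19

3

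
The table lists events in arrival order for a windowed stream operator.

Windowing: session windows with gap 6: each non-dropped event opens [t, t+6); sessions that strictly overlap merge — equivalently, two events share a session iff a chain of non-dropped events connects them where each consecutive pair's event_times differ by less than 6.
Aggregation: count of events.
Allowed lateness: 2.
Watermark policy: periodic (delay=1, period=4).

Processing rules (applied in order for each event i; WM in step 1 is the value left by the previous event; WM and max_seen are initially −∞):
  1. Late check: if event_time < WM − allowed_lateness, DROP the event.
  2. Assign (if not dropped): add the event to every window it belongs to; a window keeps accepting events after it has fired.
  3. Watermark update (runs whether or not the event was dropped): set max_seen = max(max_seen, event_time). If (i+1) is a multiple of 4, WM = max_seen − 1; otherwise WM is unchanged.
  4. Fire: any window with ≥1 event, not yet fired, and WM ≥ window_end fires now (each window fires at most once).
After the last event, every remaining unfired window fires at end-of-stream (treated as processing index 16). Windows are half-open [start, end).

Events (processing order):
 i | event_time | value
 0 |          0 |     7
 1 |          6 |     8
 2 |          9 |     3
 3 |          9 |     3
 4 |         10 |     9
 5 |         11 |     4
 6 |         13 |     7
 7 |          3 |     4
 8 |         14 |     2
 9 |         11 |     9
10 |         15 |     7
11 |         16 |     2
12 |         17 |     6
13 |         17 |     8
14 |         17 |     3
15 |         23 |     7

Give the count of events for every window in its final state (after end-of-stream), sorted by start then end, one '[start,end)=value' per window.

i=0 t=0 v=7: → [0,6); WM=−∞
i=1 t=6 v=8: → [6,12); WM=−∞
i=2 t=9 v=3: → [6,15); WM=−∞
i=3 t=9 v=3: → [6,15); WM=8
i=4 t=10 v=9: → [6,16); WM=8
i=5 t=11 v=4: → [6,17); WM=8
i=6 t=13 v=7: → [6,19); WM=8
i=7 t=3 v=4: DROP (t<8-2); WM=12
i=8 t=14 v=2: → [6,20); WM=12
i=9 t=11 v=9: → [6,20); WM=12
i=10 t=15 v=7: → [6,21); WM=12
i=11 t=16 v=2: → [6,22); WM=15
i=12 t=17 v=6: → [6,23); WM=15
i=13 t=17 v=8: → [6,23); WM=15
i=14 t=17 v=3: → [6,23); WM=15
i=15 t=23 v=7: → [23,29); WM=22

[0,6)=1 [6,23)=13 [23,29)=1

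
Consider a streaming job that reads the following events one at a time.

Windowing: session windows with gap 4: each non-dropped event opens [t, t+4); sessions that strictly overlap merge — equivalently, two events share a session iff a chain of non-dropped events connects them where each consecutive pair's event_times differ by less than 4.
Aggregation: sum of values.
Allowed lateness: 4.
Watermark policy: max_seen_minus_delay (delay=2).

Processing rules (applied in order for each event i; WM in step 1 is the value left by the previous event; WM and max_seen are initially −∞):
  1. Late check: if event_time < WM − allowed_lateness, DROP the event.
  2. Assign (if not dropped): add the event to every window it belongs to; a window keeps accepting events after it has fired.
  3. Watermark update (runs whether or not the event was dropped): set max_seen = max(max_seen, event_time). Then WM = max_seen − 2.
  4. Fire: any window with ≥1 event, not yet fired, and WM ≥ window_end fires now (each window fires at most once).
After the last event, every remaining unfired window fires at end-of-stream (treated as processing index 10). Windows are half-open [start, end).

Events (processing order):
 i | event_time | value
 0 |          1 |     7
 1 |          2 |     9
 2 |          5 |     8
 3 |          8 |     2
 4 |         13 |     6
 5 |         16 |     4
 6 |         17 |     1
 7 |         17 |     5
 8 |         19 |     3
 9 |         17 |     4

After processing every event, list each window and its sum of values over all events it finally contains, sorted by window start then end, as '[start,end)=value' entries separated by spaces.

[1,12)=26 [13,23)=23

i=0 t=1 v=7: → [1,5); WM=-1
i=1 t=2 v=9: → [1,6); WM=0
i=2 t=5 v=8: → [1,9); WM=3
i=3 t=8 v=2: → [1,12); WM=6
i=4 t=13 v=6: → [13,17); WM=11
i=5 t=16 v=4: → [13,20); WM=14
i=6 t=17 v=1: → [13,21); WM=15
i=7 t=17 v=5: → [13,21); WM=15
i=8 t=19 v=3: → [13,23); WM=17
i=9 t=17 v=4: → [13,23); WM=17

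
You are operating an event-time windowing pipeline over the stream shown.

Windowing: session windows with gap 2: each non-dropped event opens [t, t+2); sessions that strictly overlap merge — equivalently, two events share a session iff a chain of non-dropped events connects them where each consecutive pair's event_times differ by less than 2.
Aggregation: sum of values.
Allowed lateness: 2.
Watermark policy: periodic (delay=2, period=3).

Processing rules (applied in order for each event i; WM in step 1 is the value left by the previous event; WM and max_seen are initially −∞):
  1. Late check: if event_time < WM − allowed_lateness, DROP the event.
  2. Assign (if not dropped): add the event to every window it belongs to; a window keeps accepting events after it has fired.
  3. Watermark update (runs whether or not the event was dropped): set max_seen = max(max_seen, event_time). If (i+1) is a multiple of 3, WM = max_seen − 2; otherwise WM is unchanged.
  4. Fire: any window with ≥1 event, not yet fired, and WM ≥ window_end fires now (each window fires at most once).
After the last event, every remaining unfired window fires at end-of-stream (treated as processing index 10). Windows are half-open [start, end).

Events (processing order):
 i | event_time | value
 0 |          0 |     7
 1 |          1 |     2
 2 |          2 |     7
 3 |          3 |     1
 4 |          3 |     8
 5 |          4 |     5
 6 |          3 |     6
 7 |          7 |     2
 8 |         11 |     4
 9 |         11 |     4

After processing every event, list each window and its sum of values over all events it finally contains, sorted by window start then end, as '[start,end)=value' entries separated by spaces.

[0,6)=36 [7,9)=2 [11,13)=8

i=0 t=0 v=7: → [0,2); WM=−∞
i=1 t=1 v=2: → [0,3); WM=−∞
i=2 t=2 v=7: → [0,4); WM=0
i=3 t=3 v=1: → [0,5); WM=0
i=4 t=3 v=8: → [0,5); WM=0
i=5 t=4 v=5: → [0,6); WM=2
i=6 t=3 v=6: → [0,6); WM=2
i=7 t=7 v=2: → [7,9); WM=2
i=8 t=11 v=4: → [11,13); WM=9
i=9 t=11 v=4: → [11,13); WM=9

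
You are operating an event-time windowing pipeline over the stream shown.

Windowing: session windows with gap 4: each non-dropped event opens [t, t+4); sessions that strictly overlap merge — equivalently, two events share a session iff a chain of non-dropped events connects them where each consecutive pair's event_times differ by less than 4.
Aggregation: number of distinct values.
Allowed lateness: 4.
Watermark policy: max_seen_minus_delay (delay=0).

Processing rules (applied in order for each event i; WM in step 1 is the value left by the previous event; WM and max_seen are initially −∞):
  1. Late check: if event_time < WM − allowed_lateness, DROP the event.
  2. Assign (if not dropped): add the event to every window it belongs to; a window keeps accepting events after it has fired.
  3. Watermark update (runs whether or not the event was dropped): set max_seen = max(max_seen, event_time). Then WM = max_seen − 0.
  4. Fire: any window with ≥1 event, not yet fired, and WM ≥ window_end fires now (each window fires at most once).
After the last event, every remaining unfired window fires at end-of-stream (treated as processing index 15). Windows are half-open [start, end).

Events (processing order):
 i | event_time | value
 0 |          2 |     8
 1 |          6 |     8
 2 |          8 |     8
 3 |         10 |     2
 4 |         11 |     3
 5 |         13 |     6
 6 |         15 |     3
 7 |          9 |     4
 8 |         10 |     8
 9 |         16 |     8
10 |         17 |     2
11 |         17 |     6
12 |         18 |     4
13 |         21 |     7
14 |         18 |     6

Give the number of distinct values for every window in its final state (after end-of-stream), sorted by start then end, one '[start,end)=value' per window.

[2,6)=1 [6,25)=6

i=0 t=2 v=8: → [2,6); WM=2
i=1 t=6 v=8: → [6,10); WM=6
i=2 t=8 v=8: → [6,12); WM=8
i=3 t=10 v=2: → [6,14); WM=10
i=4 t=11 v=3: → [6,15); WM=11
i=5 t=13 v=6: → [6,17); WM=13
i=6 t=15 v=3: → [6,19); WM=15
i=7 t=9 v=4: DROP (t<15-4); WM=15
i=8 t=10 v=8: DROP (t<15-4); WM=15
i=9 t=16 v=8: → [6,20); WM=16
i=10 t=17 v=2: → [6,21); WM=17
i=11 t=17 v=6: → [6,21); WM=17
i=12 t=18 v=4: → [6,22); WM=18
i=13 t=21 v=7: → [6,25); WM=21
i=14 t=18 v=6: → [6,25); WM=21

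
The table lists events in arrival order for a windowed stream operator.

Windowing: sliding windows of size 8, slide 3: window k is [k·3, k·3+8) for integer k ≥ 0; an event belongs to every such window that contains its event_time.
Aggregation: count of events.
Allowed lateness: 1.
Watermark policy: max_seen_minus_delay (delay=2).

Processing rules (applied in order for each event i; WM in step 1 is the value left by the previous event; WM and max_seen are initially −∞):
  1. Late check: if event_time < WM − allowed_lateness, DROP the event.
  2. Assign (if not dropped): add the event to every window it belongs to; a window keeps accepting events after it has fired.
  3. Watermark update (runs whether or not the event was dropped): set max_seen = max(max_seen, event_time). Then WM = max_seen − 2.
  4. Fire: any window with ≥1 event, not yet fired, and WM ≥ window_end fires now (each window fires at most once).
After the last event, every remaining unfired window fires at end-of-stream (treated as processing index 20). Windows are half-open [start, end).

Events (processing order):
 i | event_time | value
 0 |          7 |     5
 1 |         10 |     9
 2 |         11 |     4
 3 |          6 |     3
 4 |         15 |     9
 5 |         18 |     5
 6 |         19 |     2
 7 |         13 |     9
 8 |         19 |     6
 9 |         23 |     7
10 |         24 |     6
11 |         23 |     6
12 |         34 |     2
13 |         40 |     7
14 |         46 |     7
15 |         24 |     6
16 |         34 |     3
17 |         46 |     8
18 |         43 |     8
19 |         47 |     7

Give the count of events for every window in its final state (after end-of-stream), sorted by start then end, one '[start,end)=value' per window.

i=0 t=7 v=5: → [6,14),[3,11),[0,8); WM=5
i=1 t=10 v=9: → [9,17),[6,14),[3,11); WM=8; [0,8) fires=1
i=2 t=11 v=4: → [9,17),[6,14); WM=9
i=3 t=6 v=3: DROP (t<9-1); WM=9
i=4 t=15 v=9: → [15,23),[12,20),[9,17); WM=13; [3,11) fires=2
i=5 t=18 v=5: → [18,26),[15,23),[12,20); WM=16; [6,14) fires=3
i=6 t=19 v=2: → [18,26),[15,23),[12,20); WM=17; [9,17) fires=3
i=7 t=13 v=9: DROP (t<17-1); WM=17
i=8 t=19 v=6: → [18,26),[15,23),[12,20); WM=17
i=9 t=23 v=7: → [21,29),[18,26); WM=21; [12,20) fires=4
i=10 t=24 v=6: → [24,32),[21,29),[18,26); WM=22
i=11 t=23 v=6: → [21,29),[18,26); WM=22
i=12 t=34 v=2: → [33,41),[30,38),[27,35); WM=32; [15,23) fires=4 [18,26) fires=6 [21,29) fires=3 [24,32) fires=1
i=13 t=40 v=7: → [39,47),[36,44),[33,41); WM=38; [27,35) fires=1 [30,38) fires=1
i=14 t=46 v=7: → [45,53),[42,50),[39,47); WM=44; [33,41) fires=2 [36,44) fires=1
i=15 t=24 v=6: DROP (t<44-1); WM=44
i=16 t=34 v=3: DROP (t<44-1); WM=44
i=17 t=46 v=8: → [45,53),[42,50),[39,47); WM=44
i=18 t=43 v=8: → [42,50),[39,47),[36,44); WM=44
i=19 t=47 v=7: → [45,53),[42,50); WM=45

[0,8)=1 [3,11)=2 [6,14)=3 [9,17)=3 [12,20)=4 [15,23)=4 [18,26)=6 [21,29)=3 [24,32)=1 [27,35)=1 [30,38)=1 [33,41)=2 [36,44)=2 [39,47)=4 [42,50)=4 [45,53)=3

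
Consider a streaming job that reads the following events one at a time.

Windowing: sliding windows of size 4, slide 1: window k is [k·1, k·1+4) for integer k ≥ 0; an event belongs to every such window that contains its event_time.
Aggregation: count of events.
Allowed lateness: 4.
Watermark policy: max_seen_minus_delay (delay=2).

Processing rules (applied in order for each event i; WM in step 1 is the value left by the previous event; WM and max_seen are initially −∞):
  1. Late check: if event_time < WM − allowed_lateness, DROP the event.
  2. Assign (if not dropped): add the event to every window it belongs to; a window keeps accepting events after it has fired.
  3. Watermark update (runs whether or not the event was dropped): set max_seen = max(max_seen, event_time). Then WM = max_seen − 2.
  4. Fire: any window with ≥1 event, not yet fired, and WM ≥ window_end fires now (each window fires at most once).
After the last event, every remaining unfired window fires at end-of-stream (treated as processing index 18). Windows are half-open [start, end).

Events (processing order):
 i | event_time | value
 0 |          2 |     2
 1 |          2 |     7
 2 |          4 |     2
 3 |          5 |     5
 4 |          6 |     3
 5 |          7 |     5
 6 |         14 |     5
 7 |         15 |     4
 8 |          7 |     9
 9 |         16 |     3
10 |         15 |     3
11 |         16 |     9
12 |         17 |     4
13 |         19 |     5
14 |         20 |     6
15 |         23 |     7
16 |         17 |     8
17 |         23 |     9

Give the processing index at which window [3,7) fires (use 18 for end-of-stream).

6

i=0 t=2 v=2: → [2,6),[1,5),[0,4); WM=0
i=1 t=2 v=7: → [2,6),[1,5),[0,4); WM=0
i=2 t=4 v=2: → [4,8),[3,7),[2,6),[1,5); WM=2
i=3 t=5 v=5: → [5,9),[4,8),[3,7),[2,6); WM=3
i=4 t=6 v=3: → [6,10),[5,9),[4,8),[3,7); WM=4; [0,4) fires=2
i=5 t=7 v=5: → [7,11),[6,10),[5,9),[4,8); WM=5; [1,5) fires=3
i=6 t=14 v=5: → [14,18),[13,17),[12,16),[11,15); WM=12; [2,6) fires=4 [3,7) fires=3 [4,8) fires=4 [5,9) fires=3 [6,10) fires=2 [7,11) fires=1
i=7 t=15 v=4: → [15,19),[14,18),[13,17),[12,16); WM=13
i=8 t=7 v=9: DROP (t<13-4); WM=13
i=9 t=16 v=3: → [16,20),[15,19),[14,18),[13,17); WM=14
i=10 t=15 v=3: → [15,19),[14,18),[13,17),[12,16); WM=14
i=11 t=16 v=9: → [16,20),[15,19),[14,18),[13,17); WM=14
i=12 t=17 v=4: → [17,21),[16,20),[15,19),[14,18); WM=15; [11,15) fires=1
i=13 t=19 v=5: → [19,23),[18,22),[17,21),[16,20); WM=17; [12,16) fires=3 [13,17) fires=5
i=14 t=20 v=6: → [20,24),[19,23),[18,22),[17,21); WM=18; [14,18) fires=6
i=15 t=23 v=7: → [23,27),[22,26),[21,25),[20,24); WM=21; [15,19) fires=5 [16,20) fires=4 [17,21) fires=3
i=16 t=17 v=8: → [17,21),[16,20),[15,19),[14,18); WM=21
i=17 t=23 v=9: → [23,27),[22,26),[21,25),[20,24); WM=21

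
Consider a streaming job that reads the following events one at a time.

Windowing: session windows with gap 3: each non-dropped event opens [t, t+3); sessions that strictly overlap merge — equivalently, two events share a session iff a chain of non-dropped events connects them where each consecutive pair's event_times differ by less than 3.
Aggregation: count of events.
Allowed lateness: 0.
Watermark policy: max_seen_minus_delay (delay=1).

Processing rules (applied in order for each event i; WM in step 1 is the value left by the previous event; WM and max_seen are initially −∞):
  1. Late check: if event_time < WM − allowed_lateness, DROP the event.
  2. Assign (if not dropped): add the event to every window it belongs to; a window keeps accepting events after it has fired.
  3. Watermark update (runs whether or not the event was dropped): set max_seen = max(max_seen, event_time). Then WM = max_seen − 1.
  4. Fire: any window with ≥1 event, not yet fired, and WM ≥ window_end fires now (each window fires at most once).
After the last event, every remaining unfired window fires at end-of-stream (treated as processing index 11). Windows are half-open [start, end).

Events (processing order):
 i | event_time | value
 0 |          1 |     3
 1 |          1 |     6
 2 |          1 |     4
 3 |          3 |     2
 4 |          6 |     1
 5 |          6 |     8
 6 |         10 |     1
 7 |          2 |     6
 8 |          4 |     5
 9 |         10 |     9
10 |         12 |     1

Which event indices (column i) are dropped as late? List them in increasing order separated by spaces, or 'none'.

7 8

i=0 t=1 v=3: → [1,4); WM=0
i=1 t=1 v=6: → [1,4); WM=0
i=2 t=1 v=4: → [1,4); WM=0
i=3 t=3 v=2: → [1,6); WM=2
i=4 t=6 v=1: → [6,9); WM=5
i=5 t=6 v=8: → [6,9); WM=5
i=6 t=10 v=1: → [10,13); WM=9
i=7 t=2 v=6: DROP (t<9-0); WM=9
i=8 t=4 v=5: DROP (t<9-0); WM=9
i=9 t=10 v=9: → [10,13); WM=9
i=10 t=12 v=1: → [10,15); WM=11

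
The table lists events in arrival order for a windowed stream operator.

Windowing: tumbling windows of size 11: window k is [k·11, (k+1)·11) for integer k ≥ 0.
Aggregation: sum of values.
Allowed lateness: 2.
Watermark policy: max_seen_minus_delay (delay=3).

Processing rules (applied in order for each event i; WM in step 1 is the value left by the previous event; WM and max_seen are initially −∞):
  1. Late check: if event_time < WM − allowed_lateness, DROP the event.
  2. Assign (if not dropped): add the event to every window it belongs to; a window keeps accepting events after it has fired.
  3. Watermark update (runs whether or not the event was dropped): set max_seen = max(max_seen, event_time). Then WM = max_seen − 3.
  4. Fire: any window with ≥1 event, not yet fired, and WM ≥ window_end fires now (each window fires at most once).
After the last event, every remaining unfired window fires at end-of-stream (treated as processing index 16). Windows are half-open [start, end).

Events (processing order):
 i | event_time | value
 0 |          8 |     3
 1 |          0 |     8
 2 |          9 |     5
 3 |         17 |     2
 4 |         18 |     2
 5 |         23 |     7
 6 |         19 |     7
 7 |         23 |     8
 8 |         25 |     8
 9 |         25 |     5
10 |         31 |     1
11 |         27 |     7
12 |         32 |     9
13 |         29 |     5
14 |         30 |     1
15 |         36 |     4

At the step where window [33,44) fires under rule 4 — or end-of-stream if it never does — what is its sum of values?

4

i=0 t=8 v=3: → [0,11); WM=5
i=1 t=0 v=8: DROP (t<5-2); WM=5
i=2 t=9 v=5: → [0,11); WM=6
i=3 t=17 v=2: → [11,22); WM=14; [0,11) fires=8
i=4 t=18 v=2: → [11,22); WM=15
i=5 t=23 v=7: → [22,33); WM=20
i=6 t=19 v=7: → [11,22); WM=20
i=7 t=23 v=8: → [22,33); WM=20
i=8 t=25 v=8: → [22,33); WM=22; [11,22) fires=11
i=9 t=25 v=5: → [22,33); WM=22
i=10 t=31 v=1: → [22,33); WM=28
i=11 t=27 v=7: → [22,33); WM=28
i=12 t=32 v=9: → [22,33); WM=29
i=13 t=29 v=5: → [22,33); WM=29
i=14 t=30 v=1: → [22,33); WM=29
i=15 t=36 v=4: → [33,44); WM=33; [22,33) fires=51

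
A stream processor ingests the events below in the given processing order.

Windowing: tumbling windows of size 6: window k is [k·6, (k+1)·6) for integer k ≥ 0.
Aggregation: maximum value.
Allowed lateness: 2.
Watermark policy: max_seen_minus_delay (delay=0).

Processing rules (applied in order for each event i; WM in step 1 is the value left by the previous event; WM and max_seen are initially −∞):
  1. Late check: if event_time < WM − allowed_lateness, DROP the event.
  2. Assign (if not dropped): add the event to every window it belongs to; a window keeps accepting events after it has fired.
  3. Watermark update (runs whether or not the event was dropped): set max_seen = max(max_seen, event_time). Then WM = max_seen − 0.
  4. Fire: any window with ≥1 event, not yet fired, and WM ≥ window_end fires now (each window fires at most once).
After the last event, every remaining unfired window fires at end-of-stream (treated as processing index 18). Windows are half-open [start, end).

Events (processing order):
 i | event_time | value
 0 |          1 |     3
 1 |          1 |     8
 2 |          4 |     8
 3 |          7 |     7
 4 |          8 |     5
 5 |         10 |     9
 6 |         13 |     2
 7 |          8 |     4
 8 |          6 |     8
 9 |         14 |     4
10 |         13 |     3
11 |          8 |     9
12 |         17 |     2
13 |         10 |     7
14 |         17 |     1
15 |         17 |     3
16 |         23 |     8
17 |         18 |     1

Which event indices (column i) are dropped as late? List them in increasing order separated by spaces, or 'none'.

i=0 t=1 v=3: → [0,6); WM=1
i=1 t=1 v=8: → [0,6); WM=1
i=2 t=4 v=8: → [0,6); WM=4
i=3 t=7 v=7: → [6,12); WM=7; [0,6) fires=8
i=4 t=8 v=5: → [6,12); WM=8
i=5 t=10 v=9: → [6,12); WM=10
i=6 t=13 v=2: → [12,18); WM=13; [6,12) fires=9
i=7 t=8 v=4: DROP (t<13-2); WM=13
i=8 t=6 v=8: DROP (t<13-2); WM=13
i=9 t=14 v=4: → [12,18); WM=14
i=10 t=13 v=3: → [12,18); WM=14
i=11 t=8 v=9: DROP (t<14-2); WM=14
i=12 t=17 v=2: → [12,18); WM=17
i=13 t=10 v=7: DROP (t<17-2); WM=17
i=14 t=17 v=1: → [12,18); WM=17
i=15 t=17 v=3: → [12,18); WM=17
i=16 t=23 v=8: → [18,24); WM=23; [12,18) fires=4
i=17 t=18 v=1: DROP (t<23-2); WM=23

7 8 11 13 17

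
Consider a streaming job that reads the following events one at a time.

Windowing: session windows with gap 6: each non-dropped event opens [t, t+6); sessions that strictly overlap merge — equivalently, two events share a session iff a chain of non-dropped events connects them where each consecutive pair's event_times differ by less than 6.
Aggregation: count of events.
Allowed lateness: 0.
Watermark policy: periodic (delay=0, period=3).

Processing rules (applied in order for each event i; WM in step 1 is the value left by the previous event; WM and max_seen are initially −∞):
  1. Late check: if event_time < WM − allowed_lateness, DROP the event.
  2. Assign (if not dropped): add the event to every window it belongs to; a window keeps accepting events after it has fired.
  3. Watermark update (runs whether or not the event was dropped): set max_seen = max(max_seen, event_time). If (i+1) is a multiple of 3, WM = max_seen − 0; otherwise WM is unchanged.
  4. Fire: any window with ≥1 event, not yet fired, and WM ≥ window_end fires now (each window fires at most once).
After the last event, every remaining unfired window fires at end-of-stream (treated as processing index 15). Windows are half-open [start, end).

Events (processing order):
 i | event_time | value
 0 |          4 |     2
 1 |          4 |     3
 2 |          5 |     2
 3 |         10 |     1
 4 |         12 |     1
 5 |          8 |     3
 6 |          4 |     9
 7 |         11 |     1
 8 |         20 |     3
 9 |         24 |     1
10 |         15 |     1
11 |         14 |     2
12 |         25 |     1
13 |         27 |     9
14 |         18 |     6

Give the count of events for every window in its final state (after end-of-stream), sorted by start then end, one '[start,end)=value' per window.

[4,18)=6 [20,33)=4

i=0 t=4 v=2: → [4,10); WM=−∞
i=1 t=4 v=3: → [4,10); WM=−∞
i=2 t=5 v=2: → [4,11); WM=5
i=3 t=10 v=1: → [4,16); WM=5
i=4 t=12 v=1: → [4,18); WM=5
i=5 t=8 v=3: → [4,18); WM=12
i=6 t=4 v=9: DROP (t<12-0); WM=12
i=7 t=11 v=1: DROP (t<12-0); WM=12
i=8 t=20 v=3: → [20,26); WM=20
i=9 t=24 v=1: → [20,30); WM=20
i=10 t=15 v=1: DROP (t<20-0); WM=20
i=11 t=14 v=2: DROP (t<20-0); WM=24
i=12 t=25 v=1: → [20,31); WM=24
i=13 t=27 v=9: → [20,33); WM=24
i=14 t=18 v=6: DROP (t<24-0); WM=27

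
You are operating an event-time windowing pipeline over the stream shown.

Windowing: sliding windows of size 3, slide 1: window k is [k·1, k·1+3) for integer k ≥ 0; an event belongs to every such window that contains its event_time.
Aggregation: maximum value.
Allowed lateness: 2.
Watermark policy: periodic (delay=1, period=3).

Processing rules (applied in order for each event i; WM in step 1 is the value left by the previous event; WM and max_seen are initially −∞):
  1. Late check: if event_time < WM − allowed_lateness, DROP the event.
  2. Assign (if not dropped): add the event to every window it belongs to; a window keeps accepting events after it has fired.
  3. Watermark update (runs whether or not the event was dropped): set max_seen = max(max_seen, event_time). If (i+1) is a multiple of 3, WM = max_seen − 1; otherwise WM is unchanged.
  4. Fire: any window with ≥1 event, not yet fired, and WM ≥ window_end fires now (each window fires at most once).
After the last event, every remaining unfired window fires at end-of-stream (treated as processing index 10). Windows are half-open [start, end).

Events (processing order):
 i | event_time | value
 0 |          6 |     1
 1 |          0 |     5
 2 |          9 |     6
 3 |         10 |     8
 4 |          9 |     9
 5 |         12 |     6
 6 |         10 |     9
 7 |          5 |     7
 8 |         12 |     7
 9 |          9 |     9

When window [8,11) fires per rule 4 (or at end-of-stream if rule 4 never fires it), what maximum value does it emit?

i=0 t=6 v=1: → [6,9),[5,8),[4,7); WM=−∞
i=1 t=0 v=5: → [0,3); WM=−∞
i=2 t=9 v=6: → [9,12),[8,11),[7,10); WM=8; [0,3) fires=5 [4,7) fires=1 [5,8) fires=1
i=3 t=10 v=8: → [10,13),[9,12),[8,11); WM=8
i=4 t=9 v=9: → [9,12),[8,11),[7,10); WM=8
i=5 t=12 v=6: → [12,15),[11,14),[10,13); WM=11; [6,9) fires=1 [7,10) fires=9 [8,11) fires=9
i=6 t=10 v=9: → [10,13),[9,12),[8,11); WM=11
i=7 t=5 v=7: DROP (t<11-2); WM=11
i=8 t=12 v=7: → [12,15),[11,14),[10,13); WM=11
i=9 t=9 v=9: → [9,12),[8,11),[7,10); WM=11

9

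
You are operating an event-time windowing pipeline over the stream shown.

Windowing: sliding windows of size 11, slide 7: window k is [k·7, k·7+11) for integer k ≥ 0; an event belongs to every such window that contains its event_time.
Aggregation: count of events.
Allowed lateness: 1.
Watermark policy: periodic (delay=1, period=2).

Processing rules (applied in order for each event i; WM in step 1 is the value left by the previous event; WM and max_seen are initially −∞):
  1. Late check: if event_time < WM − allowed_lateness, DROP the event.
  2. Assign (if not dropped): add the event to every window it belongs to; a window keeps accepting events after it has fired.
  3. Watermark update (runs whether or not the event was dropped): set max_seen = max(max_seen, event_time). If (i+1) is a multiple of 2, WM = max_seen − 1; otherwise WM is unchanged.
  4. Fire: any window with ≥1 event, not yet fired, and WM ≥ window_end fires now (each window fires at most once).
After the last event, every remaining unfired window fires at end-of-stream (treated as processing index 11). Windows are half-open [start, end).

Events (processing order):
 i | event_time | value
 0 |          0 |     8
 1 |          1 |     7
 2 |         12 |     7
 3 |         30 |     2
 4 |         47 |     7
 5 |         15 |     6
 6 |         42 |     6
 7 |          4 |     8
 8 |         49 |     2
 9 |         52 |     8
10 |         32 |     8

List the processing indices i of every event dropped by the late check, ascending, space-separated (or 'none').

5 6 7 10

i=0 t=0 v=8: → [0,11); WM=−∞
i=1 t=1 v=7: → [0,11); WM=0
i=2 t=12 v=7: → [7,18); WM=0
i=3 t=30 v=2: → [28,39),[21,32); WM=29; [0,11) fires=2 [7,18) fires=1
i=4 t=47 v=7: → [42,53); WM=29
i=5 t=15 v=6: DROP (t<29-1); WM=46; [21,32) fires=1 [28,39) fires=1
i=6 t=42 v=6: DROP (t<46-1); WM=46
i=7 t=4 v=8: DROP (t<46-1); WM=46
i=8 t=49 v=2: → [49,60),[42,53); WM=46
i=9 t=52 v=8: → [49,60),[42,53); WM=51
i=10 t=32 v=8: DROP (t<51-1); WM=51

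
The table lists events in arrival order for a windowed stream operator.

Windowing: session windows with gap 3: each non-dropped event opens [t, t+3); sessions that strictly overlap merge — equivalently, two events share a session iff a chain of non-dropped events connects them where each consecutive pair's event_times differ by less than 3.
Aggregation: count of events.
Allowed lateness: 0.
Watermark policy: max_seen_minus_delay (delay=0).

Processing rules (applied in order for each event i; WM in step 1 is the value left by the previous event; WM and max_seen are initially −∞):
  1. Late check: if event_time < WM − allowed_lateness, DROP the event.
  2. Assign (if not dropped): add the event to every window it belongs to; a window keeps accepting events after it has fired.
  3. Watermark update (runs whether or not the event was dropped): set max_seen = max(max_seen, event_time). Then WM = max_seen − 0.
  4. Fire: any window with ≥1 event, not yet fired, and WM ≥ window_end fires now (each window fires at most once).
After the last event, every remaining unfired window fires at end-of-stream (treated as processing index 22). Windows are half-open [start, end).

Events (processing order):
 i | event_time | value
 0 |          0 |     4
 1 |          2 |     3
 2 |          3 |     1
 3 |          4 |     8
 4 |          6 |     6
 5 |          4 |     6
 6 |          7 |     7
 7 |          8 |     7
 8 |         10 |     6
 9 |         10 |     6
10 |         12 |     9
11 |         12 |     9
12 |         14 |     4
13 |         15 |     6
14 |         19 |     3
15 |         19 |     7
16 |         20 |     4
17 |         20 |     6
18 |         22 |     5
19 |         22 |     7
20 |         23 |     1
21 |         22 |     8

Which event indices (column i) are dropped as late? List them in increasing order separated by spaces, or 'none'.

5 21

i=0 t=0 v=4: → [0,3); WM=0
i=1 t=2 v=3: → [0,5); WM=2
i=2 t=3 v=1: → [0,6); WM=3
i=3 t=4 v=8: → [0,7); WM=4
i=4 t=6 v=6: → [0,9); WM=6
i=5 t=4 v=6: DROP (t<6-0); WM=6
i=6 t=7 v=7: → [0,10); WM=7
i=7 t=8 v=7: → [0,11); WM=8
i=8 t=10 v=6: → [0,13); WM=10
i=9 t=10 v=6: → [0,13); WM=10
i=10 t=12 v=9: → [0,15); WM=12
i=11 t=12 v=9: → [0,15); WM=12
i=12 t=14 v=4: → [0,17); WM=14
i=13 t=15 v=6: → [0,18); WM=15
i=14 t=19 v=3: → [19,22); WM=19
i=15 t=19 v=7: → [19,22); WM=19
i=16 t=20 v=4: → [19,23); WM=20
i=17 t=20 v=6: → [19,23); WM=20
i=18 t=22 v=5: → [19,25); WM=22
i=19 t=22 v=7: → [19,25); WM=22
i=20 t=23 v=1: → [19,26); WM=23
i=21 t=22 v=8: DROP (t<23-0); WM=23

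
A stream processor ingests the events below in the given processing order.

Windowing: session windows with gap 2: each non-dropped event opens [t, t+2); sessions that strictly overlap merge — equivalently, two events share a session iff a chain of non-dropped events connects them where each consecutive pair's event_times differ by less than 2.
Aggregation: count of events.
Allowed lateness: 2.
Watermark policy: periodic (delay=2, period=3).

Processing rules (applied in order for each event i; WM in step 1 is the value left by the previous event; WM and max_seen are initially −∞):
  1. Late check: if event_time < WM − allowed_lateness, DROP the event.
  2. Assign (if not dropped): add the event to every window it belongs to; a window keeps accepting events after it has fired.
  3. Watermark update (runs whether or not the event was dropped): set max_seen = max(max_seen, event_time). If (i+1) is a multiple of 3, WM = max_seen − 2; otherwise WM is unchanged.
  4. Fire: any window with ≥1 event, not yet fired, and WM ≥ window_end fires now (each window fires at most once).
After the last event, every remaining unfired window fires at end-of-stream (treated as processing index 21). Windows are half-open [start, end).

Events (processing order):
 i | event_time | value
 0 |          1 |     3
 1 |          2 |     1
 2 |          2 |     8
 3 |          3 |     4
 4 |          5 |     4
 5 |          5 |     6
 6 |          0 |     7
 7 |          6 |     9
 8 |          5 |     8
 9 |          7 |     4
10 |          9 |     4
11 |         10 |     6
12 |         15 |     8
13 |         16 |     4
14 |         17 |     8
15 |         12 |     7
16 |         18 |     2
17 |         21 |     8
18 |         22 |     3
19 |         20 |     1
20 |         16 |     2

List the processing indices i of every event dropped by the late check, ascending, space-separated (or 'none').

i=0 t=1 v=3: → [1,3); WM=−∞
i=1 t=2 v=1: → [1,4); WM=−∞
i=2 t=2 v=8: → [1,4); WM=0
i=3 t=3 v=4: → [1,5); WM=0
i=4 t=5 v=4: → [5,7); WM=0
i=5 t=5 v=6: → [5,7); WM=3
i=6 t=0 v=7: DROP (t<3-2); WM=3
i=7 t=6 v=9: → [5,8); WM=3
i=8 t=5 v=8: → [5,8); WM=4
i=9 t=7 v=4: → [5,9); WM=4
i=10 t=9 v=4: → [9,11); WM=4
i=11 t=10 v=6: → [9,12); WM=8
i=12 t=15 v=8: → [15,17); WM=8
i=13 t=16 v=4: → [15,18); WM=8
i=14 t=17 v=8: → [15,19); WM=15
i=15 t=12 v=7: DROP (t<15-2); WM=15
i=16 t=18 v=2: → [15,20); WM=15
i=17 t=21 v=8: → [21,23); WM=19
i=18 t=22 v=3: → [21,24); WM=19
i=19 t=20 v=1: → [20,24); WM=19
i=20 t=16 v=2: DROP (t<19-2); WM=20

6 15 20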